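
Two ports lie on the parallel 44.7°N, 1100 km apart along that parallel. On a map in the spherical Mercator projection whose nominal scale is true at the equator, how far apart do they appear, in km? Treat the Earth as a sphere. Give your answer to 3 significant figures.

For Mercator, h = k = sec φ (a conformal cylindrical projection has a single point scale, 1/cos φ).
Along the parallel, k = sec 44.7° = 1/0.7108 = 1.407.
Map distance = 1100 × 1.407 ≈ 1550 km.

1550 km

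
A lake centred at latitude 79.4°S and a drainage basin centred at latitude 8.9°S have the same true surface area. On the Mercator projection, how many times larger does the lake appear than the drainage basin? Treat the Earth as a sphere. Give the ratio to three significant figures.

28.8

Mercator areal scale is sec²φ.
At 79.4°: sec²(79.4°) = 1/0.1840² = 29.55.
At 8.9°: sec²(8.9°) = 1/0.9880² = 1.025.
Ratio = 29.55/1.025 = cos²(8.9°)/cos²(79.4°) ≈ 28.8.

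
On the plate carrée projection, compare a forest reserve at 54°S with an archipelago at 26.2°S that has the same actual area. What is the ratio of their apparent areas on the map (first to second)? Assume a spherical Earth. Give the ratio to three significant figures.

In the plate carrée (x = Rλ, y = Rφ), meridians are true-scale (h = 1) and parallels are stretched by k = sec φ.
Areal scale at 54°: h·k = 1.000 × 1.701 = 1.701.
Areal scale at 26.2°: h·k = 1.000 × 1.115 = 1.115.
Ratio = 1.701/1.115 ≈ 1.53.

1.53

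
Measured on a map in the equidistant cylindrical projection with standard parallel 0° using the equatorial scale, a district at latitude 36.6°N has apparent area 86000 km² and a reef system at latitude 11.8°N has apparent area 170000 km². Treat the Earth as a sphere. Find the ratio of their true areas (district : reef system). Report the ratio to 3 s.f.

0.415

Plate carrée has h = 1 and k = sec φ, giving areal scale sec φ; true area = (apparent area) · cos φ.
True area of district: 86000 × cos(36.6°) = 86000 × 0.8028 = 69040 km².
True area of reef system: 170000 × cos(11.8°) = 170000 × 0.9789 = 166400 km².
Ratio = 69040 / 166400 ≈ 0.415.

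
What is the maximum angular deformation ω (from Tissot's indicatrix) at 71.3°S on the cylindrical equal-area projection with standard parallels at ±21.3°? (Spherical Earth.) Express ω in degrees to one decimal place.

104.0°

For cylindrical equal-area with standard parallel φ₀, h = cos φ / cos φ₀ and k = cos φ₀ / cos φ, so h·k = 1.
At 71.3°: h = 0.3441, k = 2.906; principal scales a = 2.906, b = 0.3441.
sin(ω/2) = (a − b)/(a + b) = 2.562/3.250 = 0.7882, so ω = 2 arcsin(0.7882) ≈ 104.0°.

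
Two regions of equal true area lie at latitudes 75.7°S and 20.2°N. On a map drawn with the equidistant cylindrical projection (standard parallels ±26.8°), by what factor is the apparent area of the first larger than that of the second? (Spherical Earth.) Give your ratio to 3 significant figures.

3.80

The equidistant cylindrical projection with φ₀ = 26.8° has h = 1 (meridians true) and k = cos φ₀ / cos φ along parallels.
Areal scale at 75.7°: h·k = 1.000 × 3.614 = 3.614.
Areal scale at 20.2°: h·k = 1.000 × 0.9511 = 0.9511.
Ratio = 3.614/0.9511 ≈ 3.80.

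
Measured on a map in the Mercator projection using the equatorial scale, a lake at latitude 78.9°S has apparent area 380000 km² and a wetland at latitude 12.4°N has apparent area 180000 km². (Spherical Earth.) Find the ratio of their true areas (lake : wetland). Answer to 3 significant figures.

0.0820

Mercator's areal exaggeration is sec²φ; hence true area = (apparent area) · cos²φ.
True area of lake: 380000 × cos²(78.9°) = 380000 × 0.03706 = 14080 km².
True area of wetland: 180000 × cos²(12.4°) = 180000 × 0.9539 = 171700 km².
Ratio = 14080 / 171700 ≈ 0.0820.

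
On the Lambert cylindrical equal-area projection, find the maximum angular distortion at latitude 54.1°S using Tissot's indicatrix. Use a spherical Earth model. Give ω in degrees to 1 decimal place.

58.5°

The Lambert cylindrical equal-area projection is the cylindrical equal-area projection with its standard parallel at the equator (φ₀ = 0). Cylindrical equal-area (φ₀ = 0°): h = cos φ / cos 0° along meridians, k = cos 0° / cos φ along parallels; h·k = 1.
At 54.1°: h = 0.5864, k = 1.705; principal scales a = 1.705, b = 0.5864.
sin(ω/2) = (a − b)/(a + b) = 1.119/2.292 = 0.4883, so ω = 2 arcsin(0.4883) ≈ 58.5°.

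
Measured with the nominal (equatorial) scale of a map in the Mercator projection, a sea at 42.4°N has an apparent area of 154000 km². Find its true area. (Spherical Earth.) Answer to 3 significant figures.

For Mercator, h = k = sec φ (a conformal cylindrical projection has a single point scale, 1/cos φ).
Areal scale = k² = sec²φ = 1/cos²(42.4°) = 1/0.7385² = 1.834.
True area = apparent / (areal scale) = 154000 / 1.834 ≈ 84000 km².

84000 km²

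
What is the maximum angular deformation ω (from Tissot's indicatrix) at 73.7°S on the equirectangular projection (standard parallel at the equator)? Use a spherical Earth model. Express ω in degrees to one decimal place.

68.3°

In the plate carrée (x = Rλ, y = Rφ), meridians are true-scale (h = 1) and parallels are stretched by k = sec φ.
At 73.7°: h = 1.000, k = 3.563; principal scales a = 3.563, b = 1.000.
sin(ω/2) = (a − b)/(a + b) = 2.563/4.563 = 0.5617, so ω = 2 arcsin(0.5617) ≈ 68.3°.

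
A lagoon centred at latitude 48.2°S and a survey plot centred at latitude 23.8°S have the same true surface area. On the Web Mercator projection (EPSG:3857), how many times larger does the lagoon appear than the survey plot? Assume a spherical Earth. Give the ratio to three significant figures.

Mercator is conformal with k = sec φ, so areal scale = k² = sec²φ.
At 48.2°: sec²(48.2°) = 1/0.6665² = 2.251.
At 23.8°: sec²(23.8°) = 1/0.9150² = 1.195.
Ratio = 2.251/1.195 = cos²(23.8°)/cos²(48.2°) ≈ 1.88.

1.88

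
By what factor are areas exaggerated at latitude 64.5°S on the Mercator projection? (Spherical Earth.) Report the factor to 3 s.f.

The Mercator projection is conformal; its linear scale factor is the same in every direction and equals sec φ = 1/cos φ.
Areal scale = k² = sec²φ = 1/cos²(64.5°) = 1/0.4305² = 5.395.

5.40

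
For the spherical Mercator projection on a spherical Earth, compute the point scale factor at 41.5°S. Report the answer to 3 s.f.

For Mercator, h = k = sec φ (a conformal cylindrical projection has a single point scale, 1/cos φ).
k = 1/cos 41.5° = 1/0.7490 = 1.335.

1.34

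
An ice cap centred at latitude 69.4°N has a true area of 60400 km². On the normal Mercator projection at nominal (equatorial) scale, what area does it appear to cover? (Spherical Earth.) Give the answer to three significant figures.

The Mercator projection is conformal; its linear scale factor is the same in every direction and equals sec φ = 1/cos φ.
Areal scale = k² = sec²φ = 1/cos²(69.4°) = 1/0.3518² = 8.078.
Apparent area = 60400 × 8.078 ≈ 488000 km².

488000 km²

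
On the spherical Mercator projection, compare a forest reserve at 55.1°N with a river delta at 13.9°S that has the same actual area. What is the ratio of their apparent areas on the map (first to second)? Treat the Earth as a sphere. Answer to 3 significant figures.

2.88

Mercator areal scale is sec²φ.
At 55.1°: sec²(55.1°) = 1/0.5721² = 3.055.
At 13.9°: sec²(13.9°) = 1/0.9707² = 1.061.
Ratio = 3.055/1.061 = cos²(13.9°)/cos²(55.1°) ≈ 2.88.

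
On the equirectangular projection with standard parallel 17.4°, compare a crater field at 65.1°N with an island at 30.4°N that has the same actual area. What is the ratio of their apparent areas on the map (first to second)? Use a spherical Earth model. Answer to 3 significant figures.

2.05

With standard parallel φ₀ = 17.4°, the equirectangular projection gives x = Rλ cos φ₀, y = Rφ, so h = 1 and k = cos 17.4° / cos φ.
Areal scale at 65.1°: h·k = 1.000 × 2.266 = 2.266.
Areal scale at 30.4°: h·k = 1.000 × 1.106 = 1.106.
Ratio = 2.266/1.106 ≈ 2.05.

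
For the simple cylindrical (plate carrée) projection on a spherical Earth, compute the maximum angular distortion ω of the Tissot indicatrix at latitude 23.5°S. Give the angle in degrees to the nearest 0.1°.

5.0°

In the plate carrée (x = Rλ, y = Rφ), meridians are true-scale (h = 1) and parallels are stretched by k = sec φ.
At 23.5°: h = 1.000, k = 1.090; principal scales a = 1.090, b = 1.000.
sin(ω/2) = (a − b)/(a + b) = 0.09044/2.090 = 0.04326, so ω = 2 arcsin(0.04326) ≈ 5.0°.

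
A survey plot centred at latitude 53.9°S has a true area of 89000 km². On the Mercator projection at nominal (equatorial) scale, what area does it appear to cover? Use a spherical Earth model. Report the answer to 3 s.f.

Mercator is conformal, so the point scale is isotropic: h = k = sec φ = 1/cos φ.
Areal scale = k² = sec²φ = 1/cos²(53.9°) = 1/0.5892² = 2.881.
Apparent area = 89000 × 2.881 ≈ 256000 km².

256000 km²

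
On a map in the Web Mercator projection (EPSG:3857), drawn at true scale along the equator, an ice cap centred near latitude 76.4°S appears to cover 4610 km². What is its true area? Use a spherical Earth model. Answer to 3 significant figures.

For Mercator, h = k = sec φ (a conformal cylindrical projection has a single point scale, 1/cos φ).
Areal scale = k² = sec²φ = 1/cos²(76.4°) = 1/0.2351² = 18.09.
True area = apparent / (areal scale) = 4610 / 18.09 ≈ 255 km².

255 km²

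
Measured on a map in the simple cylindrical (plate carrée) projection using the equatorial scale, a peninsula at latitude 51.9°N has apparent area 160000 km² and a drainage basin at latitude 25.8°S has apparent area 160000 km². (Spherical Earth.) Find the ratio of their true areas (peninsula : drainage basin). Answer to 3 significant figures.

0.685

On the plate carrée, areal scale = h·k = 1 × sec φ, so true area = apparent × cos φ.
True area of peninsula: 160000 × cos(51.9°) = 160000 × 0.6170 = 98730 km².
True area of drainage basin: 160000 × cos(25.8°) = 160000 × 0.9003 = 144100 km².
Ratio = 98730 / 144100 ≈ 0.685.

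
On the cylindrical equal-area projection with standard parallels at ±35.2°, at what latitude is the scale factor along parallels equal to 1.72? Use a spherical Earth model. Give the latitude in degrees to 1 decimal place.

61.6°

For cylindrical equal-area with standard parallel φ₀, h = cos φ / cos φ₀ and k = cos φ₀ / cos φ, so h·k = 1.
k = cos φ₀ / cos φ = 1.72  ⇒  cos φ = cos 35.2° / 1.72 = 0.4751.
φ = arccos(0.4751) ≈ 61.6°.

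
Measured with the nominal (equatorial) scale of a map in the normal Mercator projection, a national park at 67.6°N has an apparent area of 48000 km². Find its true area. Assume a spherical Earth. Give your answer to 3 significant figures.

6970 km²

Mercator is conformal, so the point scale is isotropic: h = k = sec φ = 1/cos φ.
Areal scale = k² = sec²φ = 1/cos²(67.6°) = 1/0.3811² = 6.886.
True area = apparent / (areal scale) = 48000 / 6.886 ≈ 6970 km².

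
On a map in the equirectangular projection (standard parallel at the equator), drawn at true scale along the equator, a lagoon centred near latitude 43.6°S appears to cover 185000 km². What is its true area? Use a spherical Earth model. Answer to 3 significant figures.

134000 km²

For the equirectangular projection with φ₀ = 0 (plate carrée), h = 1 along meridians and k = sec φ along parallels.
Areal scale = h·k = 1 × sec φ; at 43.6°, h = 1.000, k = 1.381, so h·k = 1.381.
True area = apparent / (areal scale) = 185000 / 1.381 ≈ 134000 km².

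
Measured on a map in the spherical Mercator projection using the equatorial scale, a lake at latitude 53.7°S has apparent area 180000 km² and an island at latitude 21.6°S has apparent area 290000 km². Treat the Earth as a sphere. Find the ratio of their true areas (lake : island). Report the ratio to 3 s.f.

Mercator's areal exaggeration is sec²φ; hence true area = (apparent area) · cos²φ.
True area of lake: 180000 × cos²(53.7°) = 180000 × 0.3505 = 63090 km².
True area of island: 290000 × cos²(21.6°) = 290000 × 0.8645 = 250700 km².
Ratio = 63090 / 250700 ≈ 0.252.

0.252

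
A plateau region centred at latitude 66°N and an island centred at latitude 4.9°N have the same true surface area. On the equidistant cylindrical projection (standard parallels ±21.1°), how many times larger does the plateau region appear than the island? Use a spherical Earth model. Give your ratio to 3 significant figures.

With standard parallel φ₀ = 21.1°, the equirectangular projection gives x = Rλ cos φ₀, y = Rφ, so h = 1 and k = cos 21.1° / cos φ.
Areal scale at 66°: h·k = 1.000 × 2.294 = 2.294.
Areal scale at 4.9°: h·k = 1.000 × 0.9364 = 0.9364.
Ratio = 2.294/0.9364 ≈ 2.45.

2.45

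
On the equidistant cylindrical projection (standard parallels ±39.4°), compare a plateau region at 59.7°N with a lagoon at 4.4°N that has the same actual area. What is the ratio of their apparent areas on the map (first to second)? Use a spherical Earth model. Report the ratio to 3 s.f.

The equidistant cylindrical projection with φ₀ = 39.4° has h = 1 (meridians true) and k = cos φ₀ / cos φ along parallels.
Areal scale at 59.7°: h·k = 1.000 × 1.532 = 1.532.
Areal scale at 4.4°: h·k = 1.000 × 0.7750 = 0.7750.
Ratio = 1.532/0.7750 ≈ 1.98.

1.98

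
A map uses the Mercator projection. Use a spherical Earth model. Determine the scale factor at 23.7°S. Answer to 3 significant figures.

1.09

For Mercator, h = k = sec φ (a conformal cylindrical projection has a single point scale, 1/cos φ).
k = 1/cos 23.7° = 1/0.9157 = 1.092.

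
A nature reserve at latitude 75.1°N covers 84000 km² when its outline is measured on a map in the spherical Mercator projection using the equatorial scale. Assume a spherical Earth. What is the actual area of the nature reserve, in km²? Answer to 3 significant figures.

The Mercator projection is conformal; its linear scale factor is the same in every direction and equals sec φ = 1/cos φ.
Areal scale = k² = sec²φ = 1/cos²(75.1°) = 1/0.2571² = 15.12.
True area = apparent / (areal scale) = 84000 / 15.12 ≈ 5550 km².

5550 km²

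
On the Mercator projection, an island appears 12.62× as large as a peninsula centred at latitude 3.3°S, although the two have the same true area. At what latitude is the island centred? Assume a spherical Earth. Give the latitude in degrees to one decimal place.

For equal true areas on Mercator, apparent areas scale as sec²φ, so the ratio is cos²φ₂ / cos²φ₁.
cos²φ₂ / cos²φ₁ = 12.62  ⇒  cos φ₁ = cos 3.3° / √12.62 = 0.9983/3.552 = 0.2810.
φ₁ = arccos(0.2810) ≈ 73.7°.

73.7°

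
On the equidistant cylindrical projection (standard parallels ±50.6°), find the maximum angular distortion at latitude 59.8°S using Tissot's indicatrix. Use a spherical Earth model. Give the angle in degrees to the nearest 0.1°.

13.3°

With standard parallel φ₀ = 50.6°, the equirectangular projection gives x = Rλ cos φ₀, y = Rφ, so h = 1 and k = cos 50.6° / cos φ.
At 59.8°: h = 1.000, k = 1.262; principal scales a = 1.262, b = 1.000.
sin(ω/2) = (a − b)/(a + b) = 0.2618/2.262 = 0.1158, so ω = 2 arcsin(0.1158) ≈ 13.3°.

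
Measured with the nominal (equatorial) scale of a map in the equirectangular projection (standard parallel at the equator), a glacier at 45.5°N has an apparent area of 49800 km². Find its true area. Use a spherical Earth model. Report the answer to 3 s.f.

34900 km²

In the plate carrée (x = Rλ, y = Rφ), meridians are true-scale (h = 1) and parallels are stretched by k = sec φ.
Areal scale = h·k = 1 × sec φ; at 45.5°, h = 1.000, k = 1.427, so h·k = 1.427.
True area = apparent / (areal scale) = 49800 / 1.427 ≈ 34900 km².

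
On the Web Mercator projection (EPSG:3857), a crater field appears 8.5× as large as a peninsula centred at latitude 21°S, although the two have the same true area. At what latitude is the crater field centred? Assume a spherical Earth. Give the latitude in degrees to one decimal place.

71.3°

On Mercator, (apparent₁)/(apparent₂) = sec²φ₁ / sec²φ₂ when true areas are equal.
cos²φ₂ / cos²φ₁ = 8.5  ⇒  cos φ₁ = cos 21° / √8.5 = 0.9336/2.915 = 0.3202.
φ₁ = arccos(0.3202) ≈ 71.3°.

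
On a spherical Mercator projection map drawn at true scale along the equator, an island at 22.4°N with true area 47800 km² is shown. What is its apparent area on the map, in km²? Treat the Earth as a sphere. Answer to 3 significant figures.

55900 km²

The Mercator projection is conformal; its linear scale factor is the same in every direction and equals sec φ = 1/cos φ.
Areal scale = k² = sec²φ = 1/cos²(22.4°) = 1/0.9245² = 1.170.
Apparent area = 47800 × 1.170 ≈ 55900 km².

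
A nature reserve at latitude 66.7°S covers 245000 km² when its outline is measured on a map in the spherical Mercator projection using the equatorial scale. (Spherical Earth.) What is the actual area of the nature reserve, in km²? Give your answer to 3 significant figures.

Mercator is conformal, so the point scale is isotropic: h = k = sec φ = 1/cos φ.
Areal scale = k² = sec²φ = 1/cos²(66.7°) = 1/0.3955² = 6.392.
True area = apparent / (areal scale) = 245000 / 6.392 ≈ 38300 km².

38300 km²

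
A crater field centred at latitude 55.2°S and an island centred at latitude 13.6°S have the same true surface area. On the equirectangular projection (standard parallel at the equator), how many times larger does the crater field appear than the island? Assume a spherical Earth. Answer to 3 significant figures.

1.70

Plate carrée maps x = Rλ, y = Rφ. The meridian scale is h = 1 and the parallel scale is k = 1/cos φ = sec φ.
Areal scale at 55.2°: h·k = 1.000 × 1.752 = 1.752.
Areal scale at 13.6°: h·k = 1.000 × 1.029 = 1.029.
Ratio = 1.752/1.029 ≈ 1.70.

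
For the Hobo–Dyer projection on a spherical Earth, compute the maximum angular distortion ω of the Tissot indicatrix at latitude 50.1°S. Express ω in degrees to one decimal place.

24.2°

The Hobo–Dyer projection is cylindrical equal-area with φ₀ = 37.5°. A cylindrical equal-area projection with standard parallel φ₀ has meridian scale h = cos φ / cos φ₀ and parallel scale k = cos φ₀ / cos φ (so areas are preserved, h·k = 1).
At 50.1°: h = 0.8085, k = 1.237; principal scales a = 1.237, b = 0.8085.
sin(ω/2) = (a − b)/(a + b) = 0.4283/2.045 = 0.2094, so ω = 2 arcsin(0.2094) ≈ 24.2°.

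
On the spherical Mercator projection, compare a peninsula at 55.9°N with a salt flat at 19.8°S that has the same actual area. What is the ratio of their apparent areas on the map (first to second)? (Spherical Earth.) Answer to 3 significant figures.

2.82

On Mercator, area is exaggerated by sec²φ = 1/cos²φ.
At 55.9°: sec²(55.9°) = 1/0.5606² = 3.182.
At 19.8°: sec²(19.8°) = 1/0.9409² = 1.130.
Ratio = 3.182/1.130 = cos²(19.8°)/cos²(55.9°) ≈ 2.82.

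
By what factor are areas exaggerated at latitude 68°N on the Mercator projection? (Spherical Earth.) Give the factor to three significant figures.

7.13

Mercator is conformal, so the point scale is isotropic: h = k = sec φ = 1/cos φ.
Areal scale = k² = sec²φ = 1/cos²(68°) = 1/0.3746² = 7.126.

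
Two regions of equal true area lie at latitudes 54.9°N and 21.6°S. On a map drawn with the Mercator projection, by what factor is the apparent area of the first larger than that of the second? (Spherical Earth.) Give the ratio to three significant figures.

2.61

Mercator is conformal with k = sec φ, so areal scale = k² = sec²φ.
At 54.9°: sec²(54.9°) = 1/0.5750² = 3.025.
At 21.6°: sec²(21.6°) = 1/0.9298² = 1.157.
Ratio = 3.025/1.157 = cos²(21.6°)/cos²(54.9°) ≈ 2.61.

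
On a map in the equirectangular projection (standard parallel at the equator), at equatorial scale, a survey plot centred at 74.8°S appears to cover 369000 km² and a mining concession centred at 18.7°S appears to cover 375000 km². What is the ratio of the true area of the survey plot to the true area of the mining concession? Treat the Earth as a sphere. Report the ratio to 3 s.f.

On the plate carrée, areal scale = h·k = 1 × sec φ, so true area = apparent × cos φ.
True area of survey plot: 369000 × cos(74.8°) = 369000 × 0.2622 = 96750 km².
True area of mining concession: 375000 × cos(18.7°) = 375000 × 0.9472 = 355200 km².
Ratio = 96750 / 355200 ≈ 0.272.

0.272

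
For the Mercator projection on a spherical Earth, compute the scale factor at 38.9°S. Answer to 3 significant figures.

For Mercator, h = k = sec φ (a conformal cylindrical projection has a single point scale, 1/cos φ).
k = 1/cos 38.9° = 1/0.7782 = 1.285.

1.28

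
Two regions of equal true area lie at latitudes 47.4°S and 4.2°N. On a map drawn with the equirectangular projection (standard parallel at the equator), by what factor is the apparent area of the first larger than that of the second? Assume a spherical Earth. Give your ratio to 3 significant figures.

Plate carrée maps x = Rλ, y = Rφ. The meridian scale is h = 1 and the parallel scale is k = 1/cos φ = sec φ.
Areal scale at 47.4°: h·k = 1.000 × 1.477 = 1.477.
Areal scale at 4.2°: h·k = 1.000 × 1.003 = 1.003.
Ratio = 1.477/1.003 ≈ 1.47.

1.47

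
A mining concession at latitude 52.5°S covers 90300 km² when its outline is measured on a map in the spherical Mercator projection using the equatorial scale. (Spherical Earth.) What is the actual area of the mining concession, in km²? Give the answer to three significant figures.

Mercator is conformal, so the point scale is isotropic: h = k = sec φ = 1/cos φ.
Areal scale = k² = sec²φ = 1/cos²(52.5°) = 1/0.6088² = 2.698.
True area = apparent / (areal scale) = 90300 / 2.698 ≈ 33500 km².

33500 km²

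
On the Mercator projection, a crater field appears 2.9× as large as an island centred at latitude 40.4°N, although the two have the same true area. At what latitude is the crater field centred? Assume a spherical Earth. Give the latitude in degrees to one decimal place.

63.4°

On Mercator, (apparent₁)/(apparent₂) = sec²φ₁ / sec²φ₂ when true areas are equal.
cos²φ₂ / cos²φ₁ = 2.9  ⇒  cos φ₁ = cos 40.4° / √2.9 = 0.7615/1.703 = 0.4472.
φ₁ = arccos(0.4472) ≈ 63.4°.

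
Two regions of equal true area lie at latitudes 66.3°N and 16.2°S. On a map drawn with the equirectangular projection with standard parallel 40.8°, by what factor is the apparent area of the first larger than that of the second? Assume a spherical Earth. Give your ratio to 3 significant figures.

2.39

The equidistant cylindrical projection with φ₀ = 40.8° has h = 1 (meridians true) and k = cos φ₀ / cos φ along parallels.
Areal scale at 66.3°: h·k = 1.000 × 1.883 = 1.883.
Areal scale at 16.2°: h·k = 1.000 × 0.7883 = 0.7883.
Ratio = 1.883/0.7883 ≈ 2.39.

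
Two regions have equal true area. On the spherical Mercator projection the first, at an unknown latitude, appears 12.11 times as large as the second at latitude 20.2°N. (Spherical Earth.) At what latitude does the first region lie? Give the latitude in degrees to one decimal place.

74.4°

For equal true areas on Mercator, apparent areas scale as sec²φ, so the ratio is cos²φ₂ / cos²φ₁.
cos²φ₂ / cos²φ₁ = 12.11  ⇒  cos φ₁ = cos 20.2° / √12.11 = 0.9385/3.480 = 0.2697.
φ₁ = arccos(0.2697) ≈ 74.4°.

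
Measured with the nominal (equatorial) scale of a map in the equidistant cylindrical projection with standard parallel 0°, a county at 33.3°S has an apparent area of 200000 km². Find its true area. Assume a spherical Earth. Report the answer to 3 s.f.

For the equirectangular projection with φ₀ = 0 (plate carrée), h = 1 along meridians and k = sec φ along parallels.
Areal scale = h·k = 1 × sec φ; at 33.3°, h = 1.000, k = 1.196, so h·k = 1.196.
True area = apparent / (areal scale) = 200000 / 1.196 ≈ 167000 km².

167000 km²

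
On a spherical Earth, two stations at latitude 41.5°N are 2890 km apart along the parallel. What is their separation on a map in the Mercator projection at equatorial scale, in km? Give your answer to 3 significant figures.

For Mercator, h = k = sec φ (a conformal cylindrical projection has a single point scale, 1/cos φ).
Along the parallel, k = sec 41.5° = 1/0.7490 = 1.335.
Map distance = 2890 × 1.335 ≈ 3860 km.

3860 km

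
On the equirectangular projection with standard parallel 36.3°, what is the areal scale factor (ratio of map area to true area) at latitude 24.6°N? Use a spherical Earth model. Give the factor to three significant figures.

In the equirectangular projection with standard parallel φ₀ = 36.3° (x = Rλ cos φ₀, y = Rφ), meridians are true-scale (h = 1) and the parallel scale is k = cos φ₀ / cos φ.
Areal scale = h·k = 1 × cos φ₀ / cos φ; at 24.6°, h = 1.000, k = 0.8864, so h·k = 0.8864.

0.886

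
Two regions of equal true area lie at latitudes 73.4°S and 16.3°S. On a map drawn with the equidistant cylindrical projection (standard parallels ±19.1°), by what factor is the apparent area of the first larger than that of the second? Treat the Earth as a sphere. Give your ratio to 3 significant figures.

3.36

In the equirectangular projection with standard parallel φ₀ = 19.1° (x = Rλ cos φ₀, y = Rφ), meridians are true-scale (h = 1) and the parallel scale is k = cos φ₀ / cos φ.
Areal scale at 73.4°: h·k = 1.000 × 3.308 = 3.308.
Areal scale at 16.3°: h·k = 1.000 × 0.9845 = 0.9845.
Ratio = 3.308/0.9845 ≈ 3.36.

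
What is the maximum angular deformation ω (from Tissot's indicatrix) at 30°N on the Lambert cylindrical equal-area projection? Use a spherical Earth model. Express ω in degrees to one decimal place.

16.4°

The Lambert cylindrical equal-area projection is the cylindrical equal-area projection with its standard parallel at the equator (φ₀ = 0). Cylindrical equal-area (φ₀ = 0°): h = cos φ / cos 0° along meridians, k = cos 0° / cos φ along parallels; h·k = 1.
At 30°: h = 0.8660, k = 1.155; principal scales a = 1.155, b = 0.8660.
sin(ω/2) = (a − b)/(a + b) = 0.2887/2.021 = 0.1429, so ω = 2 arcsin(0.1429) ≈ 16.4°.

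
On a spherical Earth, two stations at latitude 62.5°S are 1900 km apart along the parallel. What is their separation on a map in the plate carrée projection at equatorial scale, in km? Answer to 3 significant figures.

4110 km

In the plate carrée (x = Rλ, y = Rφ), meridians are true-scale (h = 1) and parallels are stretched by k = sec φ.
Along the parallel, k = sec 62.5° = 1/0.4617 = 2.166.
Map distance = 1900 × 2.166 ≈ 4110 km.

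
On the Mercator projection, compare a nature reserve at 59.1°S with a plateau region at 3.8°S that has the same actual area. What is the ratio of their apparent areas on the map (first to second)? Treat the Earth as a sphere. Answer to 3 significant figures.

3.78

On Mercator, area is exaggerated by sec²φ = 1/cos²φ.
At 59.1°: sec²(59.1°) = 1/0.5135² = 3.792.
At 3.8°: sec²(3.8°) = 1/0.9978² = 1.004.
Ratio = 3.792/1.004 = cos²(3.8°)/cos²(59.1°) ≈ 3.78.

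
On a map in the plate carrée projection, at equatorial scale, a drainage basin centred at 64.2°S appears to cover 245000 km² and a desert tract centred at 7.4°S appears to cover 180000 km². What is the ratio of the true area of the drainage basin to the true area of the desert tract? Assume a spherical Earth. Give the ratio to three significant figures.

On the plate carrée, areal scale = h·k = 1 × sec φ, so true area = apparent × cos φ.
True area of drainage basin: 245000 × cos(64.2°) = 245000 × 0.4352 = 106600 km².
True area of desert tract: 180000 × cos(7.4°) = 180000 × 0.9917 = 178500 km².
Ratio = 106600 / 178500 ≈ 0.597.

0.597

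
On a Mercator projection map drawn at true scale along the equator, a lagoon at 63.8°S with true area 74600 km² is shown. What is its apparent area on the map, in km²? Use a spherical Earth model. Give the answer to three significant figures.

383000 km²

Mercator is conformal, so the point scale is isotropic: h = k = sec φ = 1/cos φ.
Areal scale = k² = sec²φ = 1/cos²(63.8°) = 1/0.4415² = 5.130.
Apparent area = 74600 × 5.130 ≈ 383000 km².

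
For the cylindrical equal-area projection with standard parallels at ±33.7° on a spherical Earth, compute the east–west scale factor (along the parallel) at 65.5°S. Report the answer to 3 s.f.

For cylindrical equal-area with standard parallel φ₀, h = cos φ / cos φ₀ and k = cos φ₀ / cos φ, so h·k = 1.
k = cos 33.7° / cos 65.5° = 0.8320/0.4147 = 2.006.

2.01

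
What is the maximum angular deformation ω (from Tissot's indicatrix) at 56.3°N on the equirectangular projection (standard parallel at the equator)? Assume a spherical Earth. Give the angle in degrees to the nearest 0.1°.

33.3°

For the equirectangular projection with φ₀ = 0 (plate carrée), h = 1 along meridians and k = sec φ along parallels.
At 56.3°: h = 1.000, k = 1.802; principal scales a = 1.802, b = 1.000.
sin(ω/2) = (a − b)/(a + b) = 0.8023/2.802 = 0.2863, so ω = 2 arcsin(0.2863) ≈ 33.3°.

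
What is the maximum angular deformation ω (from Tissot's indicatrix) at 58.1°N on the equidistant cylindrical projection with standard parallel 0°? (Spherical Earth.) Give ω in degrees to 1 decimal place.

In the plate carrée (x = Rλ, y = Rφ), meridians are true-scale (h = 1) and parallels are stretched by k = sec φ.
At 58.1°: h = 1.000, k = 1.892; principal scales a = 1.892, b = 1.000.
sin(ω/2) = (a − b)/(a + b) = 0.8924/2.892 = 0.3085, so ω = 2 arcsin(0.3085) ≈ 35.9°.

35.9°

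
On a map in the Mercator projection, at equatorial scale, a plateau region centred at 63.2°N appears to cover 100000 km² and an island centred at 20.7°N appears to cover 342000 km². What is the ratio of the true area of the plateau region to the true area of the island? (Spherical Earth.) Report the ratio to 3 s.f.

On Mercator the areal scale is sec²φ, so true area = apparent × cos²φ.
True area of plateau region: 100000 × cos²(63.2°) = 100000 × 0.2033 = 20330 km².
True area of island: 342000 × cos²(20.7°) = 342000 × 0.8751 = 299300 km².
Ratio = 20330 / 299300 ≈ 0.0679.

0.0679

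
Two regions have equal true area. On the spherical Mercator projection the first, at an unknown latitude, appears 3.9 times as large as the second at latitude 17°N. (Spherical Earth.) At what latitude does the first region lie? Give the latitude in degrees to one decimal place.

Mercator areal scale is sec²φ, so apparent-area ratio = sec²φ₁ / sec²φ₂ = cos²φ₂ / cos²φ₁.
cos²φ₂ / cos²φ₁ = 3.9  ⇒  cos φ₁ = cos 17° / √3.9 = 0.9563/1.975 = 0.4842.
φ₁ = arccos(0.4842) ≈ 61.0°.

61.0°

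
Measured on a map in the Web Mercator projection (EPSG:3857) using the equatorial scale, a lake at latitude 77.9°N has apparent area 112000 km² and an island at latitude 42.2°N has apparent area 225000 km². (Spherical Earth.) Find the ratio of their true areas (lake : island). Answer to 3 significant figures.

0.0399

On Mercator the areal scale is sec²φ, so true area = apparent × cos²φ.
True area of lake: 112000 × cos²(77.9°) = 112000 × 0.04394 = 4921 km².
True area of island: 225000 × cos²(42.2°) = 225000 × 0.5488 = 123500 km².
Ratio = 4921 / 123500 ≈ 0.0399.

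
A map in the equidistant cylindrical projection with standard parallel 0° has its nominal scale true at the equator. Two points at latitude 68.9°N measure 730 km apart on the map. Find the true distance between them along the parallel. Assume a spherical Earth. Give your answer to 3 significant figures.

For the equirectangular projection with φ₀ = 0 (plate carrée), h = 1 along meridians and k = sec φ along parallels.
Along the parallel at 68.9°, map distances are exaggerated by k = sec 68.9° = 2.778.
True distance = 730 / 2.778 = 730 × cos 68.9° ≈ 263 km.

263 km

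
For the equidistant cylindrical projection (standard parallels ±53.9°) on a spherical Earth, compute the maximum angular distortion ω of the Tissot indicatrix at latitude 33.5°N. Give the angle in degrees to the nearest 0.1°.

19.8°

With standard parallel φ₀ = 53.9°, the equirectangular projection gives x = Rλ cos φ₀, y = Rφ, so h = 1 and k = cos 53.9° / cos φ.
At 33.5°: h = 1.000, k = 0.7066; principal scales a = 1.000, b = 0.7066.
sin(ω/2) = (a − b)/(a + b) = 0.2934/1.707 = 0.1719, so ω = 2 arcsin(0.1719) ≈ 19.8°.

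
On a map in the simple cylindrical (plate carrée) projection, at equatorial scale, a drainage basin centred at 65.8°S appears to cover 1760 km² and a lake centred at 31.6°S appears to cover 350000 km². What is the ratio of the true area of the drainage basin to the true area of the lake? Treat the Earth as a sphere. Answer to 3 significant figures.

0.00242

On the plate carrée, areal scale = h·k = 1 × sec φ, so true area = apparent × cos φ.
True area of drainage basin: 1760 × cos(65.8°) = 1760 × 0.4099 = 721.5 km².
True area of lake: 350000 × cos(31.6°) = 350000 × 0.8517 = 298100 km².
Ratio = 721.5 / 298100 ≈ 0.00242.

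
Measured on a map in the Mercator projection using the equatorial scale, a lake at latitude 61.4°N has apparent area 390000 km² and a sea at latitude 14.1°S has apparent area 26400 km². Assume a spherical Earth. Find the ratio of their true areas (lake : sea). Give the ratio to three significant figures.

Mercator's areal exaggeration is sec²φ; hence true area = (apparent area) · cos²φ.
True area of lake: 390000 × cos²(61.4°) = 390000 × 0.2291 = 89370 km².
True area of sea: 26400 × cos²(14.1°) = 26400 × 0.9407 = 24830 km².
Ratio = 89370 / 24830 ≈ 3.60.

3.60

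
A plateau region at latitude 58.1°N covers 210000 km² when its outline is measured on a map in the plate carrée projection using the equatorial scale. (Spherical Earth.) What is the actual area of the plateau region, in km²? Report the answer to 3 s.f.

111000 km²

Plate carrée maps x = Rλ, y = Rφ. The meridian scale is h = 1 and the parallel scale is k = 1/cos φ = sec φ.
Areal scale = h·k = 1 × sec φ; at 58.1°, h = 1.000, k = 1.892, so h·k = 1.892.
True area = apparent / (areal scale) = 210000 / 1.892 ≈ 111000 km².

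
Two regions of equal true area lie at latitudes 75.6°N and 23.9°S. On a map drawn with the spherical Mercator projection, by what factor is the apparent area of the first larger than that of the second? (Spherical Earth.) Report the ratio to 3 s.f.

13.5

On Mercator, area is exaggerated by sec²φ = 1/cos²φ.
At 75.6°: sec²(75.6°) = 1/0.2487² = 16.17.
At 23.9°: sec²(23.9°) = 1/0.9143² = 1.196.
Ratio = 16.17/1.196 = cos²(23.9°)/cos²(75.6°) ≈ 13.5.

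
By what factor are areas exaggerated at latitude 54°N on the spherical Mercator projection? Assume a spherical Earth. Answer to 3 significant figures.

2.89

The Mercator projection is conformal; its linear scale factor is the same in every direction and equals sec φ = 1/cos φ.
Areal scale = k² = sec²φ = 1/cos²(54°) = 1/0.5878² = 2.894.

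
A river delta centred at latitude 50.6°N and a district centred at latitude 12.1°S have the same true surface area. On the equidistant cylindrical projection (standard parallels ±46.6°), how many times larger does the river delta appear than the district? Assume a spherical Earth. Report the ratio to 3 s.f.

1.54

In the equirectangular projection with standard parallel φ₀ = 46.6° (x = Rλ cos φ₀, y = Rφ), meridians are true-scale (h = 1) and the parallel scale is k = cos φ₀ / cos φ.
Areal scale at 50.6°: h·k = 1.000 × 1.082 = 1.082.
Areal scale at 12.1°: h·k = 1.000 × 0.7027 = 0.7027.
Ratio = 1.082/0.7027 ≈ 1.54.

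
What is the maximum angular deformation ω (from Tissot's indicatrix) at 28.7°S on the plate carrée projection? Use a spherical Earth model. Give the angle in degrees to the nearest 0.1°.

7.5°

Plate carrée maps x = Rλ, y = Rφ. The meridian scale is h = 1 and the parallel scale is k = 1/cos φ = sec φ.
At 28.7°: h = 1.000, k = 1.140; principal scales a = 1.140, b = 1.000.
sin(ω/2) = (a − b)/(a + b) = 0.1401/2.140 = 0.06545, so ω = 2 arcsin(0.06545) ≈ 7.5°.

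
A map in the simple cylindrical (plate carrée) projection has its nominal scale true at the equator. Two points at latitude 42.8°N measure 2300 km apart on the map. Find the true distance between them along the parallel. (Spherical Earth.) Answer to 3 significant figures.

1690 km

In the plate carrée (x = Rλ, y = Rφ), meridians are true-scale (h = 1) and parallels are stretched by k = sec φ.
Along the parallel at 42.8°, map distances are exaggerated by k = sec 42.8° = 1.363.
True distance = 2300 / 1.363 = 2300 × cos 42.8° ≈ 1690 km.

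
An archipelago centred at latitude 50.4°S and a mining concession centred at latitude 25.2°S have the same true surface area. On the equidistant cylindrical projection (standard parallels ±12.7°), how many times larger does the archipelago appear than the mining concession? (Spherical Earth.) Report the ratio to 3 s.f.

In the equirectangular projection with standard parallel φ₀ = 12.7° (x = Rλ cos φ₀, y = Rφ), meridians are true-scale (h = 1) and the parallel scale is k = cos φ₀ / cos φ.
Areal scale at 50.4°: h·k = 1.000 × 1.530 = 1.530.
Areal scale at 25.2°: h·k = 1.000 × 1.078 = 1.078.
Ratio = 1.530/1.078 ≈ 1.42.

1.42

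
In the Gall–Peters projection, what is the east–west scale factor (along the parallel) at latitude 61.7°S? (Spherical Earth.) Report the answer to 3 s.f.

Gall–Peters is a cylindrical equal-area projection with standard parallels at ±45°. For cylindrical equal-area with standard parallel φ₀, h = cos φ / cos φ₀ and k = cos φ₀ / cos φ, so h·k = 1.
k = cos 45° / cos 61.7° = 0.7071/0.4741 = 1.492.

1.49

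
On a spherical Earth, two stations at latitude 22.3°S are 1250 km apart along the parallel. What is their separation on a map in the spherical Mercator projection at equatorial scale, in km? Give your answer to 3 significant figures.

1350 km

For Mercator, h = k = sec φ (a conformal cylindrical projection has a single point scale, 1/cos φ).
Along the parallel, k = sec 22.3° = 1/0.9252 = 1.081.
Map distance = 1250 × 1.081 ≈ 1350 km.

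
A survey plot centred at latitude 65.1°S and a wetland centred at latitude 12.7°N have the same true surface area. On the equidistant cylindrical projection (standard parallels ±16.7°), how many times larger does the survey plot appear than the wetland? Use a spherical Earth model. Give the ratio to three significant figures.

With standard parallel φ₀ = 16.7°, the equirectangular projection gives x = Rλ cos φ₀, y = Rφ, so h = 1 and k = cos 16.7° / cos φ.
Areal scale at 65.1°: h·k = 1.000 × 2.275 = 2.275.
Areal scale at 12.7°: h·k = 1.000 × 0.9818 = 0.9818.
Ratio = 2.275/0.9818 ≈ 2.32.

2.32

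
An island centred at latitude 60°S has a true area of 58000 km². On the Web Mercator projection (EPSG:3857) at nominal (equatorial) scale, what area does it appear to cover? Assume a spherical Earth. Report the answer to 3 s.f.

For Mercator, h = k = sec φ (a conformal cylindrical projection has a single point scale, 1/cos φ).
Areal scale = k² = sec²φ = 1/cos²(60°) = 1/0.5000² = 4.000.
Apparent area = 58000 × 4.000 ≈ 232000 km².

232000 km²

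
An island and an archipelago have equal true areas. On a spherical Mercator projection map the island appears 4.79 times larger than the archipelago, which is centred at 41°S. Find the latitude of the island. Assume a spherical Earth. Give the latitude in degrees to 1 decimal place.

Mercator areal scale is sec²φ, so apparent-area ratio = sec²φ₁ / sec²φ₂ = cos²φ₂ / cos²φ₁.
cos²φ₂ / cos²φ₁ = 4.79  ⇒  cos φ₁ = cos 41° / √4.79 = 0.7547/2.189 = 0.3448.
φ₁ = arccos(0.3448) ≈ 69.8°.

69.8°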